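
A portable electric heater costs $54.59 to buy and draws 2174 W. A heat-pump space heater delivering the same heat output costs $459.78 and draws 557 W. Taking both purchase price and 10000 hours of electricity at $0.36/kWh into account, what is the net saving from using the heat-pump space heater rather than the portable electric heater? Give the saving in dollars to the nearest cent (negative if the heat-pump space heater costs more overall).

portable electric heater: $54.59 + (2174/1000) kW × 10000 h × $0.36 = $54.59 + $7826.4 = $7880.99
heat-pump space heater: $459.78 + (557/1000) kW × 10000 h × $0.36 = $459.78 + $2005.2 = $2464.98
Saving = $7880.99 − $2464.98 = $5416.01

$5416.01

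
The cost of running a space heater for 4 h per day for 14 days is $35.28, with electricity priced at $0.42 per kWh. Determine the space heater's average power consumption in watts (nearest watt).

Energy = $35.28 ÷ $0.42/kWh = 84 kWh
Runtime = 4 h/day × 14 days = 56 h
Power = 84 kWh ÷ 56 h = 1.5 kW = 1500 W

1500 W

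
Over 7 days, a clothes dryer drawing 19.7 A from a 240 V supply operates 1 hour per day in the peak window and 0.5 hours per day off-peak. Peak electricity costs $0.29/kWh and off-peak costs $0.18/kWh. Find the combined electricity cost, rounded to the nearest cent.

$12.58

Power = 19.7 A × 240 V = 4728 W = 4.728 kW
Peak energy = 4.728 kW × 1 h × 7 = 33.096 kWh
Off-peak energy = 4.728 kW × 0.5 h × 7 = 16.548 kWh
Cost = 33.096 × $0.29 + 16.548 × $0.18 = $9.59784 + $2.97864 = $12.58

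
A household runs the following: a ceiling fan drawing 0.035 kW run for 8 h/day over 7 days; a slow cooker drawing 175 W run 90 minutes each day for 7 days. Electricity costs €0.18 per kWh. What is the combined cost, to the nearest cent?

€0.68

ceiling fan: Runtime = 8 h/day × 7 days = 56 h
ceiling fan: 0.035 kW × 56 h = 1.96 kWh
slow cooker: Runtime = 90 min × 7 = 630 min = 10.5 h
slow cooker: 0.175 kW × 10.5 h = 1.8375 kWh
Total energy = 3.7975 kWh
Cost = 3.7975 × €0.18 = €0.68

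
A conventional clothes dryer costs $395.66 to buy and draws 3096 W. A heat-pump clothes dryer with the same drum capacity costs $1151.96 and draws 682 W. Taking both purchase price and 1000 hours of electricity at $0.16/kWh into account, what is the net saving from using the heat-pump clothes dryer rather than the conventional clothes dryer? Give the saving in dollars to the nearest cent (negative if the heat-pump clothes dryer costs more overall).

-$370.06

conventional clothes dryer: $395.66 + (3096/1000) kW × 1000 h × $0.16 = $395.66 + $495.36 = $891.02
heat-pump clothes dryer: $1151.96 + (682/1000) kW × 1000 h × $0.16 = $1151.96 + $109.12 = $1261.08
Saving = $891.02 − $1261.08 = −$370.06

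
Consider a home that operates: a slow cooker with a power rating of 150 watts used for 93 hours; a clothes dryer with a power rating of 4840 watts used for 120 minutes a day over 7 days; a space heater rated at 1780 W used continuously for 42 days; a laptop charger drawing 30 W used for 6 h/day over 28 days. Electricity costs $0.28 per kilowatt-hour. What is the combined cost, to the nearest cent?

$526.68

slow cooker: 0.15 kW × 93 h = 13.95 kWh
clothes dryer: Runtime = 120 min × 7 = 840 min = 14 h
clothes dryer: 4.84 kW × 14 h = 67.76 kWh
space heater: Runtime = 24 h × 42 = 1008 h
space heater: 1.78 kW × 1008 h = 1794.24 kWh
laptop charger: Runtime = 6 h/day × 28 days = 168 h
laptop charger: 0.03 kW × 168 h = 5.04 kWh
Total energy = 1880.99 kWh
Cost = 1880.99 × $0.28 = $526.68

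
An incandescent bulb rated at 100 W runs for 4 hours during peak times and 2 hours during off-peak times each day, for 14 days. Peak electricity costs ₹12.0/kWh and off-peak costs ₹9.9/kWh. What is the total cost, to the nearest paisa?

Peak energy = 0.1 kW × 4 h × 14 = 5.6 kWh
Off-peak energy = 0.1 kW × 2 h × 14 = 2.8 kWh
Cost = 5.6 × ₹12.0 + 2.8 × ₹9.9 = ₹67.2 + ₹27.72 = ₹94.92

₹94.92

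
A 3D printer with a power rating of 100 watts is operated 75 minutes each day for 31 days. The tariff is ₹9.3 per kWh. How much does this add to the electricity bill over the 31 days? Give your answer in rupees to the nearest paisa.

₹36.04

Runtime = 75 min × 31 = 2325 min = 38.75 h
Energy = 0.1 kW × 38.75 h = 3.875 kWh
Cost = 3.875 kWh × ₹9.3/kWh = ₹36.04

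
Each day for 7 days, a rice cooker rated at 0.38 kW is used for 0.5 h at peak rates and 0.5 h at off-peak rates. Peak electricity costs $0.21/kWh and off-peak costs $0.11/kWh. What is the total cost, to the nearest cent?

Peak energy = 0.38 kW × 0.5 h × 7 = 1.33 kWh
Off-peak energy = 0.38 kW × 0.5 h × 7 = 1.33 kWh
Cost = 1.33 × $0.21 + 1.33 × $0.11 = $0.2793 + $0.1463 = $0.43

$0.43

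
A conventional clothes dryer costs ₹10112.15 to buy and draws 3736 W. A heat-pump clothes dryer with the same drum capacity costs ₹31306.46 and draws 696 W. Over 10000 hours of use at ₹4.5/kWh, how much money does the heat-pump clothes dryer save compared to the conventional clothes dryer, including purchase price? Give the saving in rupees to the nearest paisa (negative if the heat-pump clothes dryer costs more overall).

conventional clothes dryer: ₹10112.15 + (3736/1000) kW × 10000 h × ₹4.5 = ₹10112.15 + ₹168120 = ₹178232.15
heat-pump clothes dryer: ₹31306.46 + (696/1000) kW × 10000 h × ₹4.5 = ₹31306.46 + ₹31320 = ₹62626.46
Saving = ₹178232.15 − ₹62626.46 = ₹115605.69

₹115605.69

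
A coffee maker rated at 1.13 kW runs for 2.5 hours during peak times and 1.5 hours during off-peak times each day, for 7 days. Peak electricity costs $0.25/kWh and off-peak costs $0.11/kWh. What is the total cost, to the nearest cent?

Peak energy = 1.13 kW × 2.5 h × 7 = 19.775 kWh
Off-peak energy = 1.13 kW × 1.5 h × 7 = 11.865 kWh
Cost = 19.775 × $0.25 + 11.865 × $0.11 = $4.94375 + $1.30515 = $6.25

$6.25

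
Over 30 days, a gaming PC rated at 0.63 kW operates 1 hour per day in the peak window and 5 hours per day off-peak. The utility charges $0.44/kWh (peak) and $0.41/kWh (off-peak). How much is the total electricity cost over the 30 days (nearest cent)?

$47.06

Peak energy = 0.63 kW × 1 h × 30 = 18.9 kWh
Off-peak energy = 0.63 kW × 5 h × 30 = 94.5 kWh
Cost = 18.9 × $0.44 + 94.5 × $0.41 = $8.316 + $38.745 = $47.06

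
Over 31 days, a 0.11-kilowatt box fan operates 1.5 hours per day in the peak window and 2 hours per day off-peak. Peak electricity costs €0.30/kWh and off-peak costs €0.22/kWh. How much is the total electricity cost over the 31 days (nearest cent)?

Peak energy = 0.11 kW × 1.5 h × 31 = 5.115 kWh
Off-peak energy = 0.11 kW × 2 h × 31 = 6.82 kWh
Cost = 5.115 × €0.30 + 6.82 × €0.22 = €1.5345 + €1.5004 = €3.03

€3.03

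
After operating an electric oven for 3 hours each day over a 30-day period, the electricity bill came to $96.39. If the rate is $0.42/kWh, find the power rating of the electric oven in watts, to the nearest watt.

2550 W

Energy = $96.39 ÷ $0.42/kWh = 229.5 kWh
Runtime = 3 h/day × 30 days = 90 h
Power = 229.5 kWh ÷ 90 h = 2.55 kW = 2550 W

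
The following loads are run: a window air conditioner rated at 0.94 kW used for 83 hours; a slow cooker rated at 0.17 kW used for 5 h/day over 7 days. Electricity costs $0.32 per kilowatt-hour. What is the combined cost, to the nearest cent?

window air conditioner: 0.94 kW × 83 h = 78.02 kWh
slow cooker: Runtime = 5 h/day × 7 days = 35 h
slow cooker: 0.17 kW × 35 h = 5.95 kWh
Total energy = 83.97 kWh
Cost = 83.97 × $0.32 = $26.87

$26.87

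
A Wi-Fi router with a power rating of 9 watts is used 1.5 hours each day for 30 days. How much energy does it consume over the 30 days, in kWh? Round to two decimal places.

0.41 kWh

Runtime = 1.5 h/day × 30 days = 45 h
Energy = 0.009 kW × 45 h = 0.405 kWh ≈ 0.41 kWh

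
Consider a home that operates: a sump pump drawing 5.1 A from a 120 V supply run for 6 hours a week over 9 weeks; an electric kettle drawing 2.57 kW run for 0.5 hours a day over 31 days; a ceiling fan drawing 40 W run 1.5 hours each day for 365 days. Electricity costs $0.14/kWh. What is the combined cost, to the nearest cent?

sump pump: Power = 5.1 A × 120 V = 612 W = 0.612 kW
sump pump: Runtime = 6 h/week × 9 weeks = 54 h
sump pump: 0.612 kW × 54 h = 33.048 kWh
electric kettle: Runtime = 0.5 h/day × 31 days = 15.5 h
electric kettle: 2.57 kW × 15.5 h = 39.835 kWh
ceiling fan: Runtime = 1.5 h/day × 365 days = 547.5 h
ceiling fan: 0.04 kW × 547.5 h = 21.9 kWh
Total energy = 94.783 kWh
Cost = 94.783 × $0.14 = $13.27

$13.27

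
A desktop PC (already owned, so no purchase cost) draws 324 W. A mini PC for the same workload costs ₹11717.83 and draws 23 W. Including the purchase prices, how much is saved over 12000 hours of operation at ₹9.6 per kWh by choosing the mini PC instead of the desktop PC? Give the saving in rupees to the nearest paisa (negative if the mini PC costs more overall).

₹22957.37

desktop PC: ₹0.00 + (324/1000) kW × 12000 h × ₹9.6 = ₹0.00 + ₹37324.8 = ₹37324.8
mini PC: ₹11717.83 + (23/1000) kW × 12000 h × ₹9.6 = ₹11717.83 + ₹2649.6 = ₹14367.43
Saving = ₹37324.8 − ₹14367.43 = ₹22957.37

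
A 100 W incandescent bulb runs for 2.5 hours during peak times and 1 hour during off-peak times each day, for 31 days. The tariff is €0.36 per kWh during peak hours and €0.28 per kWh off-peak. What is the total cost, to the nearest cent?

€3.66

Peak energy = 0.1 kW × 2.5 h × 31 = 7.75 kWh
Off-peak energy = 0.1 kW × 1 h × 31 = 3.1 kWh
Cost = 7.75 × €0.36 + 3.1 × €0.28 = €2.79 + €0.868 = €3.66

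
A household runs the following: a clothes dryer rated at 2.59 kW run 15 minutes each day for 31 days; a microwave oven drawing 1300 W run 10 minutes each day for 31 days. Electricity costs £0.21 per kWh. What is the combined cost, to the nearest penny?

£5.63

clothes dryer: Runtime = 15 min × 31 = 465 min = 7.75 h
clothes dryer: 2.59 kW × 7.75 h = 20.0725 kWh
microwave oven: Runtime = 10 min × 31 = 310 min = 5.166666… h
microwave oven: 1.3 kW × 5.166666… h = 6.716666… kWh
Total energy = 26.789166… kWh
Cost = 26.789166… × £0.21 = £5.63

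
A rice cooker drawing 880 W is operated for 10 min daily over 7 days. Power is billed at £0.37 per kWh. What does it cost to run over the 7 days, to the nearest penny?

Runtime = 10 min × 7 = 70 min = 1.166666… h
Energy = 0.88 kW × 1.166666… h = 1.026666… kWh
Cost = 1.026666… kWh × £0.37/kWh = £0.38

£0.38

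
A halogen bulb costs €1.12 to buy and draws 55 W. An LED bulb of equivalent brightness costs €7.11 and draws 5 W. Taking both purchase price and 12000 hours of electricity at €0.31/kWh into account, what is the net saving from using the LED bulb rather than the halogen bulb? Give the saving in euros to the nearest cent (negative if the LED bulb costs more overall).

€180.01

halogen bulb: €1.12 + (55/1000) kW × 12000 h × €0.31 = €1.12 + €204.6 = €205.72
LED bulb: €7.11 + (5/1000) kW × 12000 h × €0.31 = €7.11 + €18.6 = €25.71
Saving = €205.72 − €25.71 = €180.01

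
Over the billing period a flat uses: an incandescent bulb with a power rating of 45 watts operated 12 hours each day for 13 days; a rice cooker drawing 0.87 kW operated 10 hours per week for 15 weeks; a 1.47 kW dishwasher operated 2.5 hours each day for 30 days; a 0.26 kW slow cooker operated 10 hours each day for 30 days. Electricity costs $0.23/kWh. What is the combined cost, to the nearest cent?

$74.93

incandescent bulb: Runtime = 12 h/day × 13 days = 156 h
incandescent bulb: 0.045 kW × 156 h = 7.02 kWh
rice cooker: Runtime = 10 h/week × 15 weeks = 150 h
rice cooker: 0.87 kW × 150 h = 130.5 kWh
dishwasher: Runtime = 2.5 h/day × 30 days = 75 h
dishwasher: 1.47 kW × 75 h = 110.25 kWh
slow cooker: Runtime = 10 h/day × 30 days = 300 h
slow cooker: 0.26 kW × 300 h = 78 kWh
Total energy = 325.77 kWh
Cost = 325.77 × $0.23 = $74.93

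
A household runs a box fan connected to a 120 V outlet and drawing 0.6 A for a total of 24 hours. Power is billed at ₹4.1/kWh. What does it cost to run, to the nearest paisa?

Power = 0.6 A × 120 V = 72 W = 0.072 kW
Energy = 0.072 kW × 24 h = 1.728 kWh
Cost = 1.728 kWh × ₹4.1/kWh = ₹7.08

₹7.08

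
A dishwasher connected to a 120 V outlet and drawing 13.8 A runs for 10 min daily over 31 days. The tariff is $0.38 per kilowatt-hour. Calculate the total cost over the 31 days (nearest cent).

Power = 13.8 A × 120 V = 1656 W = 1.656 kW
Runtime = 10 min × 31 = 310 min = 5.166666… h
Energy = 1.656 kW × 5.166666… h = 8.556 kWh
Cost = 8.556 kWh × $0.38/kWh = $3.25

$3.25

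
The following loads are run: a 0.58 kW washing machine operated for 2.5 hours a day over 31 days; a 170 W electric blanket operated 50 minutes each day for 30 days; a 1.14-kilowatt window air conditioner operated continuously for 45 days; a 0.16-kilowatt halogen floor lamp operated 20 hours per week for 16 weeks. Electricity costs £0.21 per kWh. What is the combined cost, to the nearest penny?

£279.64

washing machine: Runtime = 2.5 h/day × 31 days = 77.5 h
washing machine: 0.58 kW × 77.5 h = 44.95 kWh
electric blanket: Runtime = 50 min × 30 = 1500 min = 25 h
electric blanket: 0.17 kW × 25 h = 4.25 kWh
window air conditioner: Runtime = 24 h × 45 = 1080 h
window air conditioner: 1.14 kW × 1080 h = 1231.2 kWh
halogen floor lamp: Runtime = 20 h/week × 16 weeks = 320 h
halogen floor lamp: 0.16 kW × 320 h = 51.2 kWh
Total energy = 1331.6 kWh
Cost = 1331.6 × £0.21 = £279.64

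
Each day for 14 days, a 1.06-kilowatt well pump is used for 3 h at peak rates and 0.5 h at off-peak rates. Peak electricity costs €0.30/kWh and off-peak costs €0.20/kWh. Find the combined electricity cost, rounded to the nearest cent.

€14.84

Peak energy = 1.06 kW × 3 h × 14 = 44.52 kWh
Off-peak energy = 1.06 kW × 0.5 h × 14 = 7.42 kWh
Cost = 44.52 × €0.30 + 7.42 × €0.20 = €13.356 + €1.484 = €14.84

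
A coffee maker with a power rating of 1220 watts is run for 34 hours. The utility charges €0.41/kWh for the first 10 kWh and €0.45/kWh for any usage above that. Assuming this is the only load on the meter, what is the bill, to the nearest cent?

Energy = 1.22 kW × 34 h = 41.48 kWh
Tier 1 (0–10 kWh): 10 × €0.41 = €4.1
Above 10 kWh: 31.48 × €0.45 = €14.166
Bill = €18.27

€18.27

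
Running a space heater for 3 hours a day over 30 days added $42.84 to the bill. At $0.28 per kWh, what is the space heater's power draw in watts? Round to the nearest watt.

Energy = $42.84 ÷ $0.28/kWh = 153 kWh
Runtime = 3 h/day × 30 days = 90 h
Power = 153 kWh ÷ 90 h = 1.7 kW = 1700 W

1700 W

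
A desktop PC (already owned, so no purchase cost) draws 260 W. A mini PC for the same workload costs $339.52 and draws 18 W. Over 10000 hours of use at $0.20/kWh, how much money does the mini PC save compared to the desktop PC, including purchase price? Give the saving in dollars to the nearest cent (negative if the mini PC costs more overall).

$144.48

desktop PC: $0.00 + (260/1000) kW × 10000 h × $0.20 = $0.00 + $520 = $520
mini PC: $339.52 + (18/1000) kW × 10000 h × $0.20 = $339.52 + $36 = $375.52
Saving = $520 − $375.52 = $144.48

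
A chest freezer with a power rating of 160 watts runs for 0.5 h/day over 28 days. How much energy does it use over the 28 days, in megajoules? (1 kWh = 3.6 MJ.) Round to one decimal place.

Runtime = 0.5 h/day × 28 days = 14 h
Energy = 0.16 kW × 14 h = 2.24 kWh
= 2.24 × 3.6 MJ = 8.1 MJ

8.1 MJ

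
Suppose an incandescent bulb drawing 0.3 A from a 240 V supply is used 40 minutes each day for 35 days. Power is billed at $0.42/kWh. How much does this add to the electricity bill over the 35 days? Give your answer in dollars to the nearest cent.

$0.71

Power = 0.3 A × 240 V = 72 W = 0.072 kW
Runtime = 40 min × 35 = 1400 min = 23.333333… h
Energy = 0.072 kW × 23.333333… h = 1.68 kWh
Cost = 1.68 kWh × $0.42/kWh = $0.71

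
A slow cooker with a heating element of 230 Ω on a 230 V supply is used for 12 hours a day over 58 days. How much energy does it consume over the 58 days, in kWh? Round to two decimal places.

Power = V²/R = 230²/230 = 230 W = 0.23 kW
Runtime = 12 h/day × 58 days = 696 h
Energy = 0.23 kW × 696 h = 160.08 kWh

160.08 kWh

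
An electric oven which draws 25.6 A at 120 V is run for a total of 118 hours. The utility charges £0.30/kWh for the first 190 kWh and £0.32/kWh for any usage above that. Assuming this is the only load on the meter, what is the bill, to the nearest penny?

£112.20

Power = 25.6 A × 120 V = 3072 W = 3.072 kW
Energy = 3.072 kW × 118 h = 362.496 kWh
Tier 1 (0–190 kWh): 190 × £0.30 = £57
Above 190 kWh: 172.496 × £0.32 = £55.19872
Bill = £112.20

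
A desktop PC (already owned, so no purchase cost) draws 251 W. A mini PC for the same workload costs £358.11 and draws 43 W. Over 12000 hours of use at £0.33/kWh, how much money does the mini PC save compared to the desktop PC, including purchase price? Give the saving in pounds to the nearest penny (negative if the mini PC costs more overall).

£465.57

desktop PC: £0.00 + (251/1000) kW × 12000 h × £0.33 = £0.00 + £993.96 = £993.96
mini PC: £358.11 + (43/1000) kW × 12000 h × £0.33 = £358.11 + £170.28 = £528.39
Saving = £993.96 − £528.39 = £465.57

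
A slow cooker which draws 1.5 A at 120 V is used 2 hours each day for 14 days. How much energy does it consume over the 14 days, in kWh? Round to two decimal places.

Power = 1.5 A × 120 V = 180 W = 0.18 kW
Runtime = 2 h/day × 14 days = 28 h
Energy = 0.18 kW × 28 h = 5.04 kWh

5.04 kWh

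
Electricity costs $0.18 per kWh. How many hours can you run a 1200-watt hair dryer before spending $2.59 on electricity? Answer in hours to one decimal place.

Energy available = $2.59 ÷ $0.18/kWh = 14.3889 kWh
Hours = 14.3889 kWh ÷ 1.2 kW = 12.0 h

12.0 h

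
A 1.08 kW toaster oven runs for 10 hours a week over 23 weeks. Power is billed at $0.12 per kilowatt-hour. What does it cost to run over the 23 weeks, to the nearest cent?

Runtime = 10 h/week × 23 weeks = 230 h
Energy = 1.08 kW × 230 h = 248.4 kWh
Cost = 248.4 kWh × $0.12/kWh = $29.81

$29.81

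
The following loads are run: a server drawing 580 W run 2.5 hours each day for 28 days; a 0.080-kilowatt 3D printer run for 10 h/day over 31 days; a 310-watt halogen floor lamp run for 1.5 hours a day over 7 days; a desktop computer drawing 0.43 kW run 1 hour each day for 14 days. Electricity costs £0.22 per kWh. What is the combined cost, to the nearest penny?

server: Runtime = 2.5 h/day × 28 days = 70 h
server: 0.58 kW × 70 h = 40.6 kWh
3D printer: Runtime = 10 h/day × 31 days = 310 h
3D printer: 0.08 kW × 310 h = 24.8 kWh
halogen floor lamp: Runtime = 1.5 h/day × 7 days = 10.5 h
halogen floor lamp: 0.31 kW × 10.5 h = 3.255 kWh
desktop computer: Runtime = 1 h/day × 14 days = 14 h
desktop computer: 0.43 kW × 14 h = 6.02 kWh
Total energy = 74.675 kWh
Cost = 74.675 × £0.22 = £16.43

£16.43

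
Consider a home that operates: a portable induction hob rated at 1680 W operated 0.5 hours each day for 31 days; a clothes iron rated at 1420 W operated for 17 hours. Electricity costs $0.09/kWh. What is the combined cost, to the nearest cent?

$4.52

portable induction hob: Runtime = 0.5 h/day × 31 days = 15.5 h
portable induction hob: 1.68 kW × 15.5 h = 26.04 kWh
clothes iron: 1.42 kW × 17 h = 24.14 kWh
Total energy = 50.18 kWh
Cost = 50.18 × $0.09 = $4.52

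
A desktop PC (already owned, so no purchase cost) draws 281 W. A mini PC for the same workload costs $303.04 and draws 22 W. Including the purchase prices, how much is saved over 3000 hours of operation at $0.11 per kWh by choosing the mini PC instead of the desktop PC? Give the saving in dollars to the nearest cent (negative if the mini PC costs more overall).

-$217.57

desktop PC: $0.00 + (281/1000) kW × 3000 h × $0.11 = $0.00 + $92.73 = $92.73
mini PC: $303.04 + (22/1000) kW × 3000 h × $0.11 = $303.04 + $7.26 = $310.3
Saving = $92.73 − $310.3 = −$217.57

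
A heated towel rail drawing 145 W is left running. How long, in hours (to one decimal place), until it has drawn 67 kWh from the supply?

Hours = 67 kWh ÷ 0.145 kW = 462.1 h

462.1 h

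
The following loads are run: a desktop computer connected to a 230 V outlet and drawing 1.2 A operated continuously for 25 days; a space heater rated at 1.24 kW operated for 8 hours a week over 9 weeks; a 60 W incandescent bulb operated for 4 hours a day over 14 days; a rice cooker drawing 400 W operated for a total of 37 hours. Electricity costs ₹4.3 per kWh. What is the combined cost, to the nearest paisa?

desktop computer: Power = 1.2 A × 230 V = 276 W = 0.276 kW
desktop computer: Runtime = 24 h × 25 = 600 h
desktop computer: 0.276 kW × 600 h = 165.6 kWh
space heater: Runtime = 8 h/week × 9 weeks = 72 h
space heater: 1.24 kW × 72 h = 89.28 kWh
incandescent bulb: Runtime = 4 h/day × 14 days = 56 h
incandescent bulb: 0.06 kW × 56 h = 3.36 kWh
rice cooker: 0.4 kW × 37 h = 14.8 kWh
Total energy = 273.04 kWh
Cost = 273.04 × ₹4.3 = ₹1174.07

₹1174.07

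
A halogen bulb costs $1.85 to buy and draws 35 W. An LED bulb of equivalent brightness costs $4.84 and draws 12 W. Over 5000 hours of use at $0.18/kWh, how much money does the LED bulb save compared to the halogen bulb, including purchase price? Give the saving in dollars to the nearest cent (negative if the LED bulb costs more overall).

halogen bulb: $1.85 + (35/1000) kW × 5000 h × $0.18 = $1.85 + $31.5 = $33.35
LED bulb: $4.84 + (12/1000) kW × 5000 h × $0.18 = $4.84 + $10.8 = $15.64
Saving = $33.35 − $15.64 = $17.71

$17.71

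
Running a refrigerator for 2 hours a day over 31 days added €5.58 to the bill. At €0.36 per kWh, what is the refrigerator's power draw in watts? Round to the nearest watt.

250 W

Energy = €5.58 ÷ €0.36/kWh = 15.5 kWh
Runtime = 2 h/day × 31 days = 62 h
Power = 15.5 kWh ÷ 62 h = 0.25 kW = 250 W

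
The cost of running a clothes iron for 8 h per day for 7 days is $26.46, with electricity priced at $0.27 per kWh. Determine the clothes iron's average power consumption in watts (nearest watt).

1750 W

Energy = $26.46 ÷ $0.27/kWh = 98 kWh
Runtime = 8 h/day × 7 days = 56 h
Power = 98 kWh ÷ 56 h = 1.75 kW = 1750 W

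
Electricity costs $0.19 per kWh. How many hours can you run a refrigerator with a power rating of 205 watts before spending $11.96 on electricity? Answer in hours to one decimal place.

Energy available = $11.96 ÷ $0.19/kWh = 62.9474 kWh
Hours = 62.9474 kWh ÷ 0.205 kW = 307.1 h

307.1 h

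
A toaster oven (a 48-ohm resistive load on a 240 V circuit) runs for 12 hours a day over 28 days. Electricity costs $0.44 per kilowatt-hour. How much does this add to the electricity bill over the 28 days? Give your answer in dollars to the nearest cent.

Power = V²/R = 240²/48 = 1200 W = 1.2 kW
Runtime = 12 h/day × 28 days = 336 h
Energy = 1.2 kW × 336 h = 403.2 kWh
Cost = 403.2 kWh × $0.44/kWh = $177.41

$177.41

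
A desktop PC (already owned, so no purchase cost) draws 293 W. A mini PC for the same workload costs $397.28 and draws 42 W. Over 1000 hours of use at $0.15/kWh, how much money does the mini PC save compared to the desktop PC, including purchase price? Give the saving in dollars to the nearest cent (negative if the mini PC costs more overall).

desktop PC: $0.00 + (293/1000) kW × 1000 h × $0.15 = $0.00 + $43.95 = $43.95
mini PC: $397.28 + (42/1000) kW × 1000 h × $0.15 = $397.28 + $6.3 = $403.58
Saving = $43.95 − $403.58 = −$359.63

-$359.63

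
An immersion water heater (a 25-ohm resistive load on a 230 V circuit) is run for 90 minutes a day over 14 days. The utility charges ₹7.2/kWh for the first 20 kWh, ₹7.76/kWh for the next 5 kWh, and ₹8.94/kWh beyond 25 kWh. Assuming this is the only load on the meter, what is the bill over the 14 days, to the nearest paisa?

₹356.56

Power = V²/R = 230²/25 = 2116 W = 2.116 kW
Runtime = 90 min × 14 = 1260 min = 21 h
Energy = 2.116 kW × 21 h = 44.436 kWh
Tier 1 (0–20 kWh): 20 × ₹7.2 = ₹144
Tier 2 (20–25 kWh): 5 × ₹7.76 = ₹38.8
Above 25 kWh: 19.436 × ₹8.94 = ₹173.75784
Bill = ₹356.56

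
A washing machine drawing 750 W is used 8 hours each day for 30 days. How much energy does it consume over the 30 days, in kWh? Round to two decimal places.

Runtime = 8 h/day × 30 days = 240 h
Energy = 0.75 kW × 240 h = 180 kWh

180.00 kWh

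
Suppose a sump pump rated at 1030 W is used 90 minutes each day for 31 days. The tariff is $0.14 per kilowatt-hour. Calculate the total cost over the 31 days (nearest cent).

$6.71

Runtime = 90 min × 31 = 2790 min = 46.5 h
Energy = 1.03 kW × 46.5 h = 47.895 kWh
Cost = 47.895 kWh × $0.14/kWh = $6.71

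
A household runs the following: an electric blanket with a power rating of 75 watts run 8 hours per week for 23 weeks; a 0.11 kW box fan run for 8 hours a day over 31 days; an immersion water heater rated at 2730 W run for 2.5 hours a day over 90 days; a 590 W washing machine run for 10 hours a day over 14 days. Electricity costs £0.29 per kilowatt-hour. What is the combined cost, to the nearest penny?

£214.00

electric blanket: Runtime = 8 h/week × 23 weeks = 184 h
electric blanket: 0.075 kW × 184 h = 13.8 kWh
box fan: Runtime = 8 h/day × 31 days = 248 h
box fan: 0.11 kW × 248 h = 27.28 kWh
immersion water heater: Runtime = 2.5 h/day × 90 days = 225 h
immersion water heater: 2.73 kW × 225 h = 614.25 kWh
washing machine: Runtime = 10 h/day × 14 days = 140 h
washing machine: 0.59 kW × 140 h = 82.6 kWh
Total energy = 737.93 kWh
Cost = 737.93 × £0.29 = £214.00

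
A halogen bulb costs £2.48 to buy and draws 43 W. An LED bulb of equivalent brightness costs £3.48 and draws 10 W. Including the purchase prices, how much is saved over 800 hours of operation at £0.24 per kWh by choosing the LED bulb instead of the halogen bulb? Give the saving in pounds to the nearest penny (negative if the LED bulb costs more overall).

£5.34

halogen bulb: £2.48 + (43/1000) kW × 800 h × £0.24 = £2.48 + £8.256 = £10.736
LED bulb: £3.48 + (10/1000) kW × 800 h × £0.24 = £3.48 + £1.92 = £5.4
Saving = £10.736 − £5.4 = £5.336 → £5.34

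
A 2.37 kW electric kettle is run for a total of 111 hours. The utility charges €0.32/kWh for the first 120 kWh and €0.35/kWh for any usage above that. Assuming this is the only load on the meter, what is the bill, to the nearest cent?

€88.47

Energy = 2.37 kW × 111 h = 263.07 kWh
Tier 1 (0–120 kWh): 120 × €0.32 = €38.4
Above 120 kWh: 143.07 × €0.35 = €50.0745
Bill = €88.47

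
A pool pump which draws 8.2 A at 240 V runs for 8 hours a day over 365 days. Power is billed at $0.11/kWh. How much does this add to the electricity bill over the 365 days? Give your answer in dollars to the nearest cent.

Power = 8.2 A × 240 V = 1968 W = 1.968 kW
Runtime = 8 h/day × 365 days = 2920 h
Energy = 1.968 kW × 2920 h = 5746.56 kWh
Cost = 5746.56 kWh × $0.11/kWh = $632.12

$632.12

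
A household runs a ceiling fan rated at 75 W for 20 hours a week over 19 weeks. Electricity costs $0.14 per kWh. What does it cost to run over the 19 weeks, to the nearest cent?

Runtime = 20 h/week × 19 weeks = 380 h
Energy = 0.075 kW × 380 h = 28.5 kWh
Cost = 28.5 kWh × $0.14/kWh = $3.99

$3.99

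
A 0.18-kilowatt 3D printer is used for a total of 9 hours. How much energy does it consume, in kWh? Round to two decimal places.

1.62 kWh

Energy = 0.18 kW × 9 h = 1.62 kWh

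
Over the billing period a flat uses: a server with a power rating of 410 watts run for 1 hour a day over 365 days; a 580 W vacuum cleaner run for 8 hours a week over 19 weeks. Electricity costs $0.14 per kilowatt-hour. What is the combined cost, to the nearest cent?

$33.29

server: Runtime = 1 h/day × 365 days = 365 h
server: 0.41 kW × 365 h = 149.65 kWh
vacuum cleaner: Runtime = 8 h/week × 19 weeks = 152 h
vacuum cleaner: 0.58 kW × 152 h = 88.16 kWh
Total energy = 237.81 kWh
Cost = 237.81 × $0.14 = $33.29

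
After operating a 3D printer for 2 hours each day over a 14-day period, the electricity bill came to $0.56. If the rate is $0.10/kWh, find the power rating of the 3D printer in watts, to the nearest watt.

200 W

Energy = $0.56 ÷ $0.10/kWh = 5.6 kWh
Runtime = 2 h/day × 14 days = 28 h
Power = 5.6 kWh ÷ 28 h = 0.2 kW = 200 W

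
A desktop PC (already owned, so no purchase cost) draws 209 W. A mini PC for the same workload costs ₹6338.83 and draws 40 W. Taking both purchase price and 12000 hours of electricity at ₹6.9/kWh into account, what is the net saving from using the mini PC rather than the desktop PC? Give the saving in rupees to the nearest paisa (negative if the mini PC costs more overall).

₹7654.37

desktop PC: ₹0.00 + (209/1000) kW × 12000 h × ₹6.9 = ₹0.00 + ₹17305.2 = ₹17305.2
mini PC: ₹6338.83 + (40/1000) kW × 12000 h × ₹6.9 = ₹6338.83 + ₹3312 = ₹9650.83
Saving = ₹17305.2 − ₹9650.83 = ₹7654.37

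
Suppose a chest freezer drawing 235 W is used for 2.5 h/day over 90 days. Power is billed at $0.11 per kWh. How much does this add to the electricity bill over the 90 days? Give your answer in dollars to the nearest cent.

$5.82

Runtime = 2.5 h/day × 90 days = 225 h
Energy = 0.235 kW × 225 h = 52.875 kWh
Cost = 52.875 kWh × $0.11/kWh = $5.82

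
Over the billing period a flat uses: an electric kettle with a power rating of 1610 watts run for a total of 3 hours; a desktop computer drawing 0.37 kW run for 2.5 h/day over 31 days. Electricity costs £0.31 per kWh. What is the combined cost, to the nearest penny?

£10.39

electric kettle: 1.61 kW × 3 h = 4.83 kWh
desktop computer: Runtime = 2.5 h/day × 31 days = 77.5 h
desktop computer: 0.37 kW × 77.5 h = 28.675 kWh
Total energy = 33.505 kWh
Cost = 33.505 × £0.31 = £10.39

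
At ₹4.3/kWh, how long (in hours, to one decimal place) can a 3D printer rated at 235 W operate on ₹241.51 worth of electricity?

Energy available = ₹241.51 ÷ ₹4.3/kWh = 56.1651 kWh
Hours = 56.1651 kWh ÷ 0.235 kW = 239.0 h

239.0 h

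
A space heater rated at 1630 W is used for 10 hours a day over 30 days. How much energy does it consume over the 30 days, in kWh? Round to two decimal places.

489.00 kWh

Runtime = 10 h/day × 30 days = 300 h
Energy = 1.63 kW × 300 h = 489 kWh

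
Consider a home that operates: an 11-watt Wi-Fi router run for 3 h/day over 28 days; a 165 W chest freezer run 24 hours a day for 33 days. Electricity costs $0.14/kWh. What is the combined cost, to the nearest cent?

$18.42

Wi-Fi router: Runtime = 3 h/day × 28 days = 84 h
Wi-Fi router: 0.011 kW × 84 h = 0.924 kWh
chest freezer: Runtime = 24 h × 33 = 792 h
chest freezer: 0.165 kW × 792 h = 130.68 kWh
Total energy = 131.604 kWh
Cost = 131.604 × $0.14 = $18.42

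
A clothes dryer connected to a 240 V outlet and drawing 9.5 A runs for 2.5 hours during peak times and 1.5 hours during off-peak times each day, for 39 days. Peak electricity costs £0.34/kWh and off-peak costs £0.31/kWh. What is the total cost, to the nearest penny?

Power = 9.5 A × 240 V = 2280 W = 2.28 kW
Peak energy = 2.28 kW × 2.5 h × 39 = 222.3 kWh
Off-peak energy = 2.28 kW × 1.5 h × 39 = 133.38 kWh
Cost = 222.3 × £0.34 + 133.38 × £0.31 = £75.582 + £41.3478 = £116.93

£116.93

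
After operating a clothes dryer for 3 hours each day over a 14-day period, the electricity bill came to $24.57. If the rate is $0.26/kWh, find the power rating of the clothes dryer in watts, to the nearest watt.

Energy = $24.57 ÷ $0.26/kWh = 94.5 kWh
Runtime = 3 h/day × 14 days = 42 h
Power = 94.5 kWh ÷ 42 h = 2.25 kW = 2250 W

2250 W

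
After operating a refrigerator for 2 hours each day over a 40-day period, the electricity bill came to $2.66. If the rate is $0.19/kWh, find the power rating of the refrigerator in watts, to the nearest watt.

175 W

Energy = $2.66 ÷ $0.19/kWh = 14 kWh
Runtime = 2 h/day × 40 days = 80 h
Power = 14 kWh ÷ 80 h = 0.175 kW = 175 W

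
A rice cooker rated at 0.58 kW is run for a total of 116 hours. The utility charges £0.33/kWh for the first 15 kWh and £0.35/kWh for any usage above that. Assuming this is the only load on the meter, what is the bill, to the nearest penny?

£23.25

Energy = 0.58 kW × 116 h = 67.28 kWh
Tier 1 (0–15 kWh): 15 × £0.33 = £4.95
Above 15 kWh: 52.28 × £0.35 = £18.298
Bill = £23.25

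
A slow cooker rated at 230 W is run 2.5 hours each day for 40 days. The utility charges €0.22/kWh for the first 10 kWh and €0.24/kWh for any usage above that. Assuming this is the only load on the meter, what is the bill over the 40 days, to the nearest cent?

€5.32

Runtime = 2.5 h/day × 40 days = 100 h
Energy = 0.23 kW × 100 h = 23 kWh
Tier 1 (0–10 kWh): 10 × €0.22 = €2.2
Above 10 kWh: 13 × €0.24 = €3.12
Bill = €5.32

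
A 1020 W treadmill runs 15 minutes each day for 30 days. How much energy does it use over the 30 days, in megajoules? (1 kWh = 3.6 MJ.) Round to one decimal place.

27.5 MJ

Runtime = 15 min × 30 = 450 min = 7.5 h
Energy = 1.02 kW × 7.5 h = 7.65 kWh
= 7.65 × 3.6 MJ = 27.5 MJ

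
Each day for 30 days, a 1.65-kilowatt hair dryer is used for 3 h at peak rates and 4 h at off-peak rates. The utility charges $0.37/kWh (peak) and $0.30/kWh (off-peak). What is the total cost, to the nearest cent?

Peak energy = 1.65 kW × 3 h × 30 = 148.5 kWh
Off-peak energy = 1.65 kW × 4 h × 30 = 198 kWh
Cost = 148.5 × $0.37 + 198 × $0.30 = $54.945 + $59.4 = $114.35

$114.35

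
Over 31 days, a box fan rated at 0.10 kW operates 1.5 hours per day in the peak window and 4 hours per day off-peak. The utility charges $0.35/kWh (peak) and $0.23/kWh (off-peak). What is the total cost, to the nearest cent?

Peak energy = 0.1 kW × 1.5 h × 31 = 4.65 kWh
Off-peak energy = 0.1 kW × 4 h × 31 = 12.4 kWh
Cost = 4.65 × $0.35 + 12.4 × $0.23 = $1.6275 + $2.852 = $4.48

$4.48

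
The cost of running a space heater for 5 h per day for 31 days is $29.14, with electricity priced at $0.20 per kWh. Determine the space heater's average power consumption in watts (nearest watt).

Energy = $29.14 ÷ $0.20/kWh = 145.7 kWh
Runtime = 5 h/day × 31 days = 155 h
Power = 145.7 kWh ÷ 155 h = 0.94 kW = 940 W

940 W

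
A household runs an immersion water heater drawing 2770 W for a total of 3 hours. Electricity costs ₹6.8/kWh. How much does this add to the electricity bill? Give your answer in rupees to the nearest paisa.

₹56.51

Energy = 2.77 kW × 3 h = 8.31 kWh
Cost = 8.31 kWh × ₹6.8/kWh = ₹56.51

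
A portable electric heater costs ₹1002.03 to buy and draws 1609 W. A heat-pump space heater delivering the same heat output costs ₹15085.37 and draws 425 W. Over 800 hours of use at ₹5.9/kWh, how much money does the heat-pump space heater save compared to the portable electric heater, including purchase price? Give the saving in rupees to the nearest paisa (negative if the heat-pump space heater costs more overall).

portable electric heater: ₹1002.03 + (1609/1000) kW × 800 h × ₹5.9 = ₹1002.03 + ₹7594.48 = ₹8596.51
heat-pump space heater: ₹15085.37 + (425/1000) kW × 800 h × ₹5.9 = ₹15085.37 + ₹2006 = ₹17091.37
Saving = ₹8596.51 − ₹17091.37 = −₹8494.86

-₹8494.86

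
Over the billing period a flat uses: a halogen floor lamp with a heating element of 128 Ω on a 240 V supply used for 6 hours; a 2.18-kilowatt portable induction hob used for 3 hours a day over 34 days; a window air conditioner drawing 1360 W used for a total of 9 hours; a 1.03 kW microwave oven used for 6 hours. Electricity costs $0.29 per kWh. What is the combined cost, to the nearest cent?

halogen floor lamp: Power = V²/R = 240²/128 = 450 W = 0.45 kW
halogen floor lamp: 0.45 kW × 6 h = 2.7 kWh
portable induction hob: Runtime = 3 h/day × 34 days = 102 h
portable induction hob: 2.18 kW × 102 h = 222.36 kWh
window air conditioner: 1.36 kW × 9 h = 12.24 kWh
microwave oven: 1.03 kW × 6 h = 6.18 kWh
Total energy = 243.48 kWh
Cost = 243.48 × $0.29 = $70.61

$70.61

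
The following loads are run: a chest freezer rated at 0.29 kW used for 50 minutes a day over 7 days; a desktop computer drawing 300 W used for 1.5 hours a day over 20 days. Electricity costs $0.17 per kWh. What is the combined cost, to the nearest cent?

$1.82

chest freezer: Runtime = 50 min × 7 = 350 min = 5.833333… h
chest freezer: 0.29 kW × 5.833333… h = 1.691666… kWh
desktop computer: Runtime = 1.5 h/day × 20 days = 30 h
desktop computer: 0.3 kW × 30 h = 9 kWh
Total energy = 10.691666… kWh
Cost = 10.691666… × $0.17 = $1.82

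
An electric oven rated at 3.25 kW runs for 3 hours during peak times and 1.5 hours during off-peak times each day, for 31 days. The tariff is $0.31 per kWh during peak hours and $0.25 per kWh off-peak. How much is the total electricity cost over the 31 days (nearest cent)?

Peak energy = 3.25 kW × 3 h × 31 = 302.25 kWh
Off-peak energy = 3.25 kW × 1.5 h × 31 = 151.125 kWh
Cost = 302.25 × $0.31 + 151.125 × $0.25 = $93.6975 + $37.78125 = $131.48

$131.48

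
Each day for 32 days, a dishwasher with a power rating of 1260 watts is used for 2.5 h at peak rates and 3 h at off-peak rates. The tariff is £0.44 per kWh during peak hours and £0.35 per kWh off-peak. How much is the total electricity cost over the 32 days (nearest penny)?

£86.69

Peak energy = 1.26 kW × 2.5 h × 32 = 100.8 kWh
Off-peak energy = 1.26 kW × 3 h × 32 = 120.96 kWh
Cost = 100.8 × £0.44 + 120.96 × £0.35 = £44.352 + £42.336 = £86.69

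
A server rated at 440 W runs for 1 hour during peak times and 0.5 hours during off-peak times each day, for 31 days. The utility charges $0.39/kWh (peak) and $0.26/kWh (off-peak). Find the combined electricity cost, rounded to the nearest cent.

Peak energy = 0.44 kW × 1 h × 31 = 13.64 kWh
Off-peak energy = 0.44 kW × 0.5 h × 31 = 6.82 kWh
Cost = 13.64 × $0.39 + 6.82 × $0.26 = $5.3196 + $1.7732 = $7.09

$7.09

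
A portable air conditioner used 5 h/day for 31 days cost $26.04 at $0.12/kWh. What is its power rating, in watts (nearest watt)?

1400 W

Energy = $26.04 ÷ $0.12/kWh = 217 kWh
Runtime = 5 h/day × 31 days = 155 h
Power = 217 kWh ÷ 155 h = 1.4 kW = 1400 W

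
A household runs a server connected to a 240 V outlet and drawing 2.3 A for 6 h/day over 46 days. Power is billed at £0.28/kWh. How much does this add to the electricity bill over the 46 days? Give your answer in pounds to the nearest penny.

£42.66

Power = 2.3 A × 240 V = 552 W = 0.552 kW
Runtime = 6 h/day × 46 days = 276 h
Energy = 0.552 kW × 276 h = 152.352 kWh
Cost = 152.352 kWh × £0.28/kWh = £42.66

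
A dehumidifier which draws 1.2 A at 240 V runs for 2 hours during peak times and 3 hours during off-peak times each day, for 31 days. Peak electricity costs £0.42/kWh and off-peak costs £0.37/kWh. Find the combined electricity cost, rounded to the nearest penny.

£17.41

Power = 1.2 A × 240 V = 288 W = 0.288 kW
Peak energy = 0.288 kW × 2 h × 31 = 17.856 kWh
Off-peak energy = 0.288 kW × 3 h × 31 = 26.784 kWh
Cost = 17.856 × £0.42 + 26.784 × £0.37 = £7.49952 + £9.91008 = £17.41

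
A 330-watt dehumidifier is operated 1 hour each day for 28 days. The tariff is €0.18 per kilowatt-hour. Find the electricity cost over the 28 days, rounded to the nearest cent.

Runtime = 1 h/day × 28 days = 28 h
Energy = 0.33 kW × 28 h = 9.24 kWh
Cost = 9.24 kWh × €0.18/kWh = €1.66

€1.66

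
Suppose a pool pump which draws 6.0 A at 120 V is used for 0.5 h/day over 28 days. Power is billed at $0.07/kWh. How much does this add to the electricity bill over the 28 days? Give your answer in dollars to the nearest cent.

Power = 6.0 A × 120 V = 720 W = 0.72 kW
Runtime = 0.5 h/day × 28 days = 14 h
Energy = 0.72 kW × 14 h = 10.08 kWh
Cost = 10.08 kWh × $0.07/kWh = $0.71

$0.71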